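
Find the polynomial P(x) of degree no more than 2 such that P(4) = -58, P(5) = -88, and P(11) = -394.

P(x) = -3x^2 - 3x + 2

Write P(x) = ax^2 + bx + c. Substituting each data point gives a linear system:
  16a + 4b + c = -58
  25a + 5b + c = -88
  121a + 11b + c = -394
Solving the system yields a = -3, b = -3, c = 2.
So P(x) = -3x^2 - 3x + 2.
Check: P(11) = -394. ✓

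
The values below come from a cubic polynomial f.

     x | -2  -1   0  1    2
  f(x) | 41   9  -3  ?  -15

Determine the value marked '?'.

The 4 known points determine the degree-3 polynomial uniquely.
Write f(x) = ax^3 + bx^2 + cx + d. Substituting each data point gives a linear system:
  -8a + 4b - 2c + d = 41
  -a + b - c + d = 9
  d = -3
  8a + 4b + 2c + d = -15
Solving the system yields a = -2, b = 4, c = -6, d = -3.
So f(x) = -2x³ + 4x² - 6x - 3.
Then f(1) = -7.

-7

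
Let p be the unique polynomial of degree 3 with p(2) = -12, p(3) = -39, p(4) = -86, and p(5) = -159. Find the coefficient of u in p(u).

-3

Write p(u) = au^3 + bu^2 + cu + d. Substituting each data point gives a linear system:
  8a + 4b + 2c + d = -12
  27a + 9b + 3c + d = -39
  64a + 16b + 4c + d = -86
  125a + 25b + 5c + d = -159
Solving the system yields a = -1, b = -1, c = -3, d = 6.
So p(u) = -u^3 - u^2 - 3u + 6.
The coefficient of u is -3.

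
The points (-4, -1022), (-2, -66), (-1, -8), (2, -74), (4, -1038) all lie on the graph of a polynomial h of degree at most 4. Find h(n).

Using the Lagrange interpolation formula with nodes -4, -2, -1, 2, 4:
  L_0(n) = (n + 2)(n + 1)(n - 2)(n - 4) / 288
  L_1(n) = (n + 4)(n + 1)(n - 2)(n - 4) / -48
  L_2(n) = (n + 4)(n + 2)(n - 2)(n - 4) / 45
  L_3(n) = (n + 4)(n + 2)(n + 1)(n - 4) / -144
  L_4(n) = (n + 4)(n + 2)(n + 1)(n - 2) / 480
Then h(n) = -1022·L_0(n) - 66·L_1(n) - 8·L_2(n) - 74·L_3(n) - 1038·L_4(n).
Expanding and collecting terms gives h(n) = -4n^4 - 2n - 6.
Check: h(-4) = -1022. ✓

h(n) = -4n^4 - 2n - 6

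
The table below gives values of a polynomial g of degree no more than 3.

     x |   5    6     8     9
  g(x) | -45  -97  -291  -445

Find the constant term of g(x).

5

Write g(x) = ax^3 + bx^2 + cx + d. Substituting each data point gives a linear system:
  125a + 25b + 5c + d = -45
  216a + 36b + 6c + d = -97
  512a + 64b + 8c + d = -291
  729a + 81b + 9c + d = -445
Solving the system yields a = -1, b = 4, c = -5, d = 5.
So g(x) = -x³ + 4x² - 5x + 5.
The constant term is 5.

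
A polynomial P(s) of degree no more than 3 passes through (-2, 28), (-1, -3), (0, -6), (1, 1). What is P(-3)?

Forward differences of the values at s = -2, -1, 0, 1:
  P  : 28  -3  -6  1
  Δ  : -31  -3  7
  Δ^2: 28  10
  Δ^3: -18
The third differences are constant, confirming degree 3.
Interpolating (Newton forward form) and evaluating at s = -3 gives P(-3) = 105.

105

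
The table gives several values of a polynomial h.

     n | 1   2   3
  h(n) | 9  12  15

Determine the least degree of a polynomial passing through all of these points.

1

Forward differences of the values at n = 1, 2, 3:
  h  : 9  12  15
  Δ  : 3  3
  Δ^2: 0
The first differences are constant (3) and nonzero, while all higher differences vanish, so the minimal degree is 1.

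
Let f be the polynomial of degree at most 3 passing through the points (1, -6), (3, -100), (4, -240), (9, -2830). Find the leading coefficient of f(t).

-4

Write f(t) = at^3 + bt^2 + ct + d. Substituting each data point gives a linear system:
  a + b + c + d = -6
  27a + 9b + 3c + d = -100
  64a + 16b + 4c + d = -240
  729a + 81b + 9c + d = -2830
Solving the system yields a = -4, b = 1, c = 1, d = -4.
So f(t) = -4t^3 + t^2 + t - 4.
The leading coefficient is -4.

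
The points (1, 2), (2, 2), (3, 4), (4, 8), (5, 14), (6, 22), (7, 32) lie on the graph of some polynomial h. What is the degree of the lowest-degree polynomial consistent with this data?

2

Forward differences of the values at x = 1, 2, 3, 4, 5, 6, 7:
  h  : 2  2  4  8  14  22  32
  Δ  : 0  2  4  6  8  10
  Δ^2: 2  2  2  2  2
  Δ^3: 0  0  0  0
  Δ^4: 0  0  0
  Δ^5: 0  0
  Δ^6: 0
The second differences are constant (2) and nonzero, while all higher differences vanish, so the minimal degree is 2.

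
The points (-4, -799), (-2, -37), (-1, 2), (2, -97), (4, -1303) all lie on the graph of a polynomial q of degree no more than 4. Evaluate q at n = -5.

-2050

Using the Lagrange interpolation formula with nodes -4, -2, -1, 2, 4:
  L_0(n) = (n + 2)(n + 1)(n - 2)(n - 4) / 288
  L_1(n) = (n + 4)(n + 1)(n - 2)(n - 4) / -48
  L_2(n) = (n + 4)(n + 2)(n - 2)(n - 4) / 45
  L_3(n) = (n + 4)(n + 2)(n + 1)(n - 4) / -144
  L_4(n) = (n + 4)(n + 2)(n + 1)(n - 2) / 480
Then q(n) = -799·L_0(n) - 37·L_1(n) + 2·L_2(n) - 97·L_3(n) - 1303·L_4(n).
Expanding and collecting terms gives q(n) = -4n^4 - 4n^3 - 2n^2 + n + 5.
Evaluating at n = -5: q(-5) = -2050.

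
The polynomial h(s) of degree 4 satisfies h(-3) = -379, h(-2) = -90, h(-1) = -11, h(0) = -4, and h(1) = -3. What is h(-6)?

-4966

Forward differences of the values at s = -3, -2, -1, 0, 1:
  h  : -379  -90  -11  -4  -3
  Δ  : 289  79  7  1
  Δ^2: -210  -72  -6
  Δ^3: 138  66
  Δ^4: -72
The fourth differences are constant, confirming degree 4.
Interpolating (Newton forward form) and evaluating at s = -6 gives h(-6) = -4966.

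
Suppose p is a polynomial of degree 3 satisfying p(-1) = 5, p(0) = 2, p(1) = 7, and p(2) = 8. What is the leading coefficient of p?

Write p(u) = au^3 + bu^2 + cu + d. Substituting each data point gives a linear system:
  -a + b - c + d = 5
  d = 2
  a + b + c + d = 7
  8a + 4b + 2c + d = 8
Solving the system yields a = -2, b = 4, c = 3, d = 2.
So p(u) = -2u^3 + 4u^2 + 3u + 2.
The leading coefficient is -2.

-2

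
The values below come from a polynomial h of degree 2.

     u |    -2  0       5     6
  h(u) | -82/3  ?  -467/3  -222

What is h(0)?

The 3 known points determine the degree-2 polynomial uniquely.
Write h(u) = au^2 + bu + c. Substituting each data point gives a linear system:
  4a - 2b + c = -82/3
  25a + 5b + c = -467/3
  36a + 6b + c = -222
Solving the system yields a = -6, b = -1/3, c = -4.
So h(u) = -6u^2 - (1/3)u - 4.
Then h(0) = -4.

-4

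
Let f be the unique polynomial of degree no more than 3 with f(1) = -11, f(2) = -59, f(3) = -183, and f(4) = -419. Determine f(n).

f(n) = -6n^3 - 2n^2 - 3

Write f(n) = an^3 + bn^2 + cn + d. Substituting each data point gives a linear system:
  a + b + c + d = -11
  8a + 4b + 2c + d = -59
  27a + 9b + 3c + d = -183
  64a + 16b + 4c + d = -419
Solving the system yields a = -6, b = -2, c = 0, d = -3.
So f(n) = -6n^3 - 2n^2 - 3.
Check: f(2) = -59. ✓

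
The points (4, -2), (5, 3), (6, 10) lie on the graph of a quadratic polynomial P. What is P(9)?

Using the Lagrange interpolation formula with nodes 4, 5, 6:
  L_0(u) = (u - 5)(u - 6) / 2
  L_1(u) = (u - 4)(u - 6) / -1
  L_2(u) = (u - 4)(u - 5) / 2
Then P(u) = -2·L_0(u) + 3·L_1(u) + 10·L_2(u).
Expanding and collecting terms gives P(u) = u² - 4u - 2.
Evaluating at u = 9: P(9) = 43.

43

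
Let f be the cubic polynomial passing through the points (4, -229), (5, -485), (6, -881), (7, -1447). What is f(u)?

f(u) = -5u^3 + 5u^2 + 4u - 5

Using the Lagrange interpolation formula with nodes 4, 5, 6, 7:
  L_0(u) = (u - 5)(u - 6)(u - 7) / -6
  L_1(u) = (u - 4)(u - 6)(u - 7) / 2
  L_2(u) = (u - 4)(u - 5)(u - 7) / -2
  L_3(u) = (u - 4)(u - 5)(u - 6) / 6
Then f(u) = -229·L_0(u) - 485·L_1(u) - 881·L_2(u) - 1447·L_3(u).
Expanding and collecting terms gives f(u) = -5u³ + 5u² + 4u - 5.
Check: f(7) = -1447. ✓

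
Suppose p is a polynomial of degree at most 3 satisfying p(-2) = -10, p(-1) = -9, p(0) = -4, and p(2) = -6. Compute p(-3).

Using the Lagrange interpolation formula with nodes -2, -1, 0, 2:
  L_0(s) = (s + 1)s(s - 2) / -8
  L_1(s) = (s + 2)s(s - 2) / 3
  L_2(s) = (s + 2)(s + 1)(s - 2) / -4
  L_3(s) = (s + 2)(s + 1)s / 24
Then p(s) = -10·L_0(s) - 9·L_1(s) - 4·L_2(s) - 6·L_3(s).
Expanding and collecting terms gives p(s) = -s^3 - s^2 + 5s - 4.
Evaluating at s = -3: p(-3) = -1.

-1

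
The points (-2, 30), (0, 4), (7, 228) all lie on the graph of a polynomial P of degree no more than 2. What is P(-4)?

96

Using the Lagrange interpolation formula with nodes -2, 0, 7:
  L_0(s) = s(s - 7) / 18
  L_1(s) = (s + 2)(s - 7) / -14
  L_2(s) = (s + 2)s / 63
Then P(s) = 30·L_0(s) + 4·L_1(s) + 228·L_2(s).
Expanding and collecting terms gives P(s) = 5s^2 - 3s + 4.
Evaluating at s = -4: P(-4) = 96.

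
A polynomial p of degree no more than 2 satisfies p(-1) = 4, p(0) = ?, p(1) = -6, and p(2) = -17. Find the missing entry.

On equispaced nodes a degree-2 polynomial has vanishing third forward difference, so
  - p(-1) + 3·p(0) - 3·p(1) + p(2) = 0.
Substituting the known values and solving for p(0):
  3·p(0) = 3
  p(0) = 1.

1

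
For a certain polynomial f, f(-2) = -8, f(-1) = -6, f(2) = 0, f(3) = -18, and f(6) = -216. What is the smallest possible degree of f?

3

Divided differences on the nodes -2, -1, 2, 3, 6:
  order 0: -8  -6  0  -18  -216
  order 1: 2  2  -18  -66
  order 2: 0  -5  -12
  order 3: -1  -1
  order 4: 0
The order-3 divided differences are all -1 (nonzero) and every higher order vanishes, so the data lies on a polynomial of degree exactly 3.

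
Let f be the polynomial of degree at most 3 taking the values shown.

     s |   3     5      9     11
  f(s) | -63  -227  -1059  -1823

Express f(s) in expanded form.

Write f(s) = as^3 + bs^2 + cs + d. Substituting each data point gives a linear system:
  27a + 9b + 3c + d = -63
  125a + 25b + 5c + d = -227
  729a + 81b + 9c + d = -1059
  1331a + 121b + 11c + d = -1823
Solving the system yields a = -1, b = -4, c = -1, d = 3.
So f(s) = -s³ - 4s² - s + 3.
Check: f(9) = -1059. ✓

f(s) = -s^3 - 4s^2 - s + 3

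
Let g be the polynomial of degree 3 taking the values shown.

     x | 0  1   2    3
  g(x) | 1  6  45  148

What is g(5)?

666

Write g(x) = ax^3 + bx^2 + cx + d. Substituting each data point gives a linear system:
  d = 1
  a + b + c + d = 6
  8a + 4b + 2c + d = 45
  27a + 9b + 3c + d = 148
Solving the system yields a = 5, b = 2, c = -2, d = 1.
So g(x) = 5x^3 + 2x^2 - 2x + 1.
Then g(5) = 666.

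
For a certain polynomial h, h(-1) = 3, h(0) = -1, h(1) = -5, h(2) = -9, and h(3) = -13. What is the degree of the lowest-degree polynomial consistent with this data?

1

Forward differences of the values at n = -1, 0, 1, 2, 3:
  h  : 3  -1  -5  -9  -13
  Δ  : -4  -4  -4  -4
  Δ^2: 0  0  0
  Δ^3: 0  0
  Δ^4: 0
The first differences are constant (-4) and nonzero, while all higher differences vanish, so the minimal degree is 1.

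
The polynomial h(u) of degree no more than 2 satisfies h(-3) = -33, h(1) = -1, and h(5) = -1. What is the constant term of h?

Write h(u) = au^2 + bu + c. Substituting each data point gives a linear system:
  9a - 3b + c = -33
  a + b + c = -1
  25a + 5b + c = -1
Solving the system yields a = -1, b = 6, c = -6.
So h(u) = -u^2 + 6u - 6.
The constant term is -6.

-6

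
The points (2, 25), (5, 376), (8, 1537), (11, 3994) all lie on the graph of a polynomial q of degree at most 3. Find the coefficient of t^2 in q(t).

0

Write q(t) = at^3 + bt^2 + ct + d. Substituting each data point gives a linear system:
  8a + 4b + 2c + d = 25
  125a + 25b + 5c + d = 376
  512a + 64b + 8c + d = 1537
  1331a + 121b + 11c + d = 3994
Solving the system yields a = 3, b = 0, c = 0, d = 1.
So q(t) = 3t^3 + 1.
The coefficient of t^2 is 0.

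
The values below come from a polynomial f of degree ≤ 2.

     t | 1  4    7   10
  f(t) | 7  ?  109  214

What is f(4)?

40

The 3 known points determine the degree-2 polynomial uniquely.
Write f(t) = at^2 + bt + c. Substituting each data point gives a linear system:
  a + b + c = 7
  49a + 7b + c = 109
  100a + 10b + c = 214
Solving the system yields a = 2, b = 1, c = 4.
So f(t) = 2t^2 + t + 4.
Then f(4) = 40.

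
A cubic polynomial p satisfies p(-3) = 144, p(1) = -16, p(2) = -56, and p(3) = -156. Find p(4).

-346

Using the Lagrange interpolation formula with nodes -3, 1, 2, 3:
  L_0(n) = (n - 1)(n - 2)(n - 3) / -120
  L_1(n) = (n + 3)(n - 2)(n - 3) / 8
  L_2(n) = (n + 3)(n - 1)(n - 3) / -5
  L_3(n) = (n + 3)(n - 1)(n - 2) / 12
Then p(n) = 144·L_0(n) - 16·L_1(n) - 56·L_2(n) - 156·L_3(n).
Expanding and collecting terms gives p(n) = -5n^3 - 5n - 6.
Evaluating at n = 4: p(4) = -346.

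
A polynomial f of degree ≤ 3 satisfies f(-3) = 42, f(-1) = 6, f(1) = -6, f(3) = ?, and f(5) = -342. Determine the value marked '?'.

The 4 known points determine the degree-3 polynomial uniquely.
Write f(u) = au^3 + bu^2 + cu + d. Substituting each data point gives a linear system:
  -27a + 9b - 3c + d = 42
  -a + b - c + d = 6
  a + b + c + d = -6
  125a + 25b + 5c + d = -342
Solving the system yields a = -2, b = -3, c = -4, d = 3.
So f(u) = -2u^3 - 3u^2 - 4u + 3.
Then f(3) = -90.

-90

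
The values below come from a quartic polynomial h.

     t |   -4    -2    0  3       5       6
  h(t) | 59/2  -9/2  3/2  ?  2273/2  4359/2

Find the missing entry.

The 5 known points determine the degree-4 polynomial uniquely.
Write h(t) = at^4 + bt^3 + ct^2 + dt + e. Substituting each data point gives a linear system:
  256a - 64b + 16c - 4d + e = 59/2
  16a - 8b + 4c - 2d + e = -9/2
  e = 3/2
  625a + 125b + 25c + 5d + e = 2273/2
  1296a + 216b + 36c + 6d + e = 4359/2
Solving the system yields a = 1, b = 4, c = 1, d = -3, e = 3/2.
So h(t) = t⁴ + 4t³ + t² - 3t + 3/2.
Then h(3) = 381/2.

381/2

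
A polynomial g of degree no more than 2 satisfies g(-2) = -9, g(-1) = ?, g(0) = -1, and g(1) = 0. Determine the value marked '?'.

-4

On equispaced nodes a degree-2 polynomial has vanishing third forward difference, so
  - g(-2) + 3·g(-1) - 3·g(0) + g(1) = 0.
Substituting the known values and solving for g(-1):
  3·g(-1) = -12
  g(-1) = -4.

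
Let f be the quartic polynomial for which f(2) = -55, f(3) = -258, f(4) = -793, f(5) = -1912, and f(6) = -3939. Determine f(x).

f(x) = -3x^4 - x^2 - 3x + 3

Write f(x) = ax^4 + bx^3 + cx^2 + dx + e. Substituting each data point gives a linear system:
  16a + 8b + 4c + 2d + e = -55
  81a + 27b + 9c + 3d + e = -258
  256a + 64b + 16c + 4d + e = -793
  625a + 125b + 25c + 5d + e = -1912
  1296a + 216b + 36c + 6d + e = -3939
Solving the system yields a = -3, b = 0, c = -1, d = -3, e = 3.
So f(x) = -3x^4 - x^2 - 3x + 3.
Check: f(3) = -258. ✓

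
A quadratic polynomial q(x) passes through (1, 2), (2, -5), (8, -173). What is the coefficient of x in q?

Write q(x) = ax^2 + bx + c. Substituting each data point gives a linear system:
  a + b + c = 2
  4a + 2b + c = -5
  64a + 8b + c = -173
Solving the system yields a = -3, b = 2, c = 3.
So q(x) = -3x^2 + 2x + 3.
The coefficient of x is 2.

2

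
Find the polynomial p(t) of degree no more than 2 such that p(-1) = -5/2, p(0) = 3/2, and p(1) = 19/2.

p(t) = 2t^2 + 6t + 3/2

Write p(t) = at^2 + bt + c. Substituting each data point gives a linear system:
  a - b + c = -5/2
  c = 3/2
  a + b + c = 19/2
Solving the system yields a = 2, b = 6, c = 3/2.
So p(t) = 2t² + 6t + 3/2.
Check: p(-1) = -5/2. ✓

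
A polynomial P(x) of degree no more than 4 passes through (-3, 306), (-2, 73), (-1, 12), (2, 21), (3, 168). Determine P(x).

Write P(x) = ax^4 + bx^3 + cx^2 + dx + e. Substituting each data point gives a linear system:
  81a - 27b + 9c - 3d + e = 306
  16a - 8b + 4c - 2d + e = 73
  a - b + c - d + e = 12
  16a + 8b + 4c + 2d + e = 21
  81a + 27b + 9c + 3d + e = 168
Solving the system yields a = 3, b = -2, c = -1, d = -5, e = 3.
So P(x) = 3x^4 - 2x^3 - x^2 - 5x + 3.
Check: P(-3) = 306. ✓

P(x) = 3x^4 - 2x^3 - x^2 - 5x + 3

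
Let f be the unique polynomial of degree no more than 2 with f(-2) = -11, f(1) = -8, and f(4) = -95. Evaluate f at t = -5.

Write f(t) = at^2 + bt + c. Substituting each data point gives a linear system:
  4a - 2b + c = -11
  a + b + c = -8
  16a + 4b + c = -95
Solving the system yields a = -5, b = -4, c = 1.
So f(t) = -5t^2 - 4t + 1.
Then f(-5) = -104.

-104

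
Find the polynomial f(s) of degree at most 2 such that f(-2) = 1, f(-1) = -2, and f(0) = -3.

f(s) = s^2 - 3

Using the Lagrange interpolation formula with nodes -2, -1, 0:
  L_0(s) = (s + 1)s / 2
  L_1(s) = (s + 2)s / -1
  L_2(s) = (s + 2)(s + 1) / 2
Then f(s) = 1·L_0(s) - 2·L_1(s) - 3·L_2(s).
Expanding and collecting terms gives f(s) = s^2 - 3.
Check: f(-2) = 1. ✓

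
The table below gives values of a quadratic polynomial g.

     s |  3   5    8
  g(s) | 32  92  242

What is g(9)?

Write g(s) = as^2 + bs + c. Substituting each data point gives a linear system:
  9a + 3b + c = 32
  25a + 5b + c = 92
  64a + 8b + c = 242
Solving the system yields a = 4, b = -2, c = 2.
So g(s) = 4s² - 2s + 2.
Then g(9) = 308.

308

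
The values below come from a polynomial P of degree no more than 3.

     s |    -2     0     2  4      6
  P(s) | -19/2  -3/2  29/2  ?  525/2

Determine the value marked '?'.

On equispaced nodes a degree-3 polynomial has vanishing fourth forward difference, so
  P(-2) - 4·P(0) + 6·P(2) - 4·P(4) + P(6) = 0.
Substituting the known values and solving for P(4):
  -4·P(4) = -346
  P(4) = 173/2.

173/2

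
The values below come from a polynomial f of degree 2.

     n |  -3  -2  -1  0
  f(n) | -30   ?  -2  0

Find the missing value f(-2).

The 3 known points determine the degree-2 polynomial uniquely.
Write f(n) = an^2 + bn + c. Substituting each data point gives a linear system:
  9a - 3b + c = -30
  a - b + c = -2
  c = 0
Solving the system yields a = -4, b = -2, c = 0.
So f(n) = -4n² - 2n.
Then f(-2) = -12.

-12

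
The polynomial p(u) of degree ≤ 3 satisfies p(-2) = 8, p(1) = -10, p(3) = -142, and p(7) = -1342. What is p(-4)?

Write p(u) = au^3 + bu^2 + cu + d. Substituting each data point gives a linear system:
  -8a + 4b - 2c + d = 8
  a + b + c + d = -10
  27a + 9b + 3c + d = -142
  343a + 49b + 7c + d = -1342
Solving the system yields a = -3, b = -6, c = -3, d = 2.
So p(u) = -3u^3 - 6u^2 - 3u + 2.
Then p(-4) = 110.

110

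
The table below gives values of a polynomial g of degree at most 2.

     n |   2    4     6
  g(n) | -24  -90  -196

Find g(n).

g(n) = -5n^2 - 3n + 2

Write g(n) = an^2 + bn + c. Substituting each data point gives a linear system:
  4a + 2b + c = -24
  16a + 4b + c = -90
  36a + 6b + c = -196
Solving the system yields a = -5, b = -3, c = 2.
So g(n) = -5n^2 - 3n + 2.
Check: g(2) = -24. ✓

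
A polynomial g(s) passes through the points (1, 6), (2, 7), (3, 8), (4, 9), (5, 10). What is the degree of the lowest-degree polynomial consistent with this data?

1

Forward differences of the values at s = 1, 2, 3, 4, 5:
  g  : 6  7  8  9  10
  Δ  : 1  1  1  1
  Δ^2: 0  0  0
  Δ^3: 0  0
  Δ^4: 0
The first differences are constant (1) and nonzero, while all higher differences vanish, so the minimal degree is 1.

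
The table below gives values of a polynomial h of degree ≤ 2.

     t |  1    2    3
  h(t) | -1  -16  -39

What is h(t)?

h(t) = -4t^2 - 3t + 6

Write h(t) = at^2 + bt + c. Substituting each data point gives a linear system:
  a + b + c = -1
  4a + 2b + c = -16
  9a + 3b + c = -39
Solving the system yields a = -4, b = -3, c = 6.
So h(t) = -4t^2 - 3t + 6.
Check: h(2) = -16. ✓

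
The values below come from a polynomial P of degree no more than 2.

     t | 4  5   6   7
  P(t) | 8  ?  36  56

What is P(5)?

20

The 3 known points determine the degree-2 polynomial uniquely.
Write P(t) = at^2 + bt + c. Substituting each data point gives a linear system:
  16a + 4b + c = 8
  36a + 6b + c = 36
  49a + 7b + c = 56
Solving the system yields a = 2, b = -6, c = 0.
So P(t) = 2t² - 6t.
Then P(5) = 20.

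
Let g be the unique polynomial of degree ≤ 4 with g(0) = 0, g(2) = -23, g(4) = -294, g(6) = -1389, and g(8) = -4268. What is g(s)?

g(s) = -s^4 - 3s^2 + (5/2)s

Write g(s) = as^4 + bs^3 + cs^2 + ds + e. Substituting each data point gives a linear system:
  e = 0
  16a + 8b + 4c + 2d + e = -23
  256a + 64b + 16c + 4d + e = -294
  1296a + 216b + 36c + 6d + e = -1389
  4096a + 512b + 64c + 8d + e = -4268
Solving the system yields a = -1, b = 0, c = -3, d = 5/2, e = 0.
So g(s) = -s⁴ - 3s² + (5/2)s.
Check: g(2) = -23. ✓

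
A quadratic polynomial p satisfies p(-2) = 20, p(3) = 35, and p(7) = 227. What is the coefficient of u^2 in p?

5

Write p(u) = au^2 + bu + c. Substituting each data point gives a linear system:
  4a - 2b + c = 20
  9a + 3b + c = 35
  49a + 7b + c = 227
Solving the system yields a = 5, b = -2, c = -4.
So p(u) = 5u^2 - 2u - 4.
The leading coefficient is 5.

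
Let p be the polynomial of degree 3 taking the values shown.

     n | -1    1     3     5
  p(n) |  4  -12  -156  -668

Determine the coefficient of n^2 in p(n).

-1

Write p(n) = an^3 + bn^2 + cn + d. Substituting each data point gives a linear system:
  -a + b - c + d = 4
  a + b + c + d = -12
  27a + 9b + 3c + d = -156
  125a + 25b + 5c + d = -668
Solving the system yields a = -5, b = -1, c = -3, d = -3.
So p(n) = -5n^3 - n^2 - 3n - 3.
The coefficient of n^2 is -1.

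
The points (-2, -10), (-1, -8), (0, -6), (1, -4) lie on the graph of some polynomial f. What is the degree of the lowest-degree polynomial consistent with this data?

1

Forward differences of the values at u = -2, -1, 0, 1:
  f  : -10  -8  -6  -4
  Δ  : 2  2  2
  Δ^2: 0  0
  Δ^3: 0
The first differences are constant (2) and nonzero, while all higher differences vanish, so the minimal degree is 1.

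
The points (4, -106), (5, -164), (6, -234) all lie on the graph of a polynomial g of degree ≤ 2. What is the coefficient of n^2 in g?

-6

Write g(n) = an^2 + bn + c. Substituting each data point gives a linear system:
  16a + 4b + c = -106
  25a + 5b + c = -164
  36a + 6b + c = -234
Solving the system yields a = -6, b = -4, c = 6.
So g(n) = -6n^2 - 4n + 6.
The leading coefficient is -6.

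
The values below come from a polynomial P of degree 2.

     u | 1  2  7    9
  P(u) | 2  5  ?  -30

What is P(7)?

-10

The 3 known points determine the degree-2 polynomial uniquely.
Write P(u) = au^2 + bu + c. Substituting each data point gives a linear system:
  a + b + c = 2
  4a + 2b + c = 5
  81a + 9b + c = -30
Solving the system yields a = -1, b = 6, c = -3.
So P(u) = -u^2 + 6u - 3.
Then P(7) = -10.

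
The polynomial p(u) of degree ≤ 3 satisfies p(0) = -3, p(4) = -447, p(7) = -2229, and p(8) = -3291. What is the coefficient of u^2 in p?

-3

Write p(u) = au^3 + bu^2 + cu + d. Substituting each data point gives a linear system:
  d = -3
  64a + 16b + 4c + d = -447
  343a + 49b + 7c + d = -2229
  512a + 64b + 8c + d = -3291
Solving the system yields a = -6, b = -3, c = -3, d = -3.
So p(u) = -6u³ - 3u² - 3u - 3.
The coefficient of u^2 is -3.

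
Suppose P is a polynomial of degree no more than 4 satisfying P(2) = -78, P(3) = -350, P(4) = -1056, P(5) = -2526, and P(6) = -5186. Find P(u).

Write P(u) = au^4 + bu^3 + cu^2 + du + e. Substituting each data point gives a linear system:
  16a + 8b + 4c + 2d + e = -78
  81a + 27b + 9c + 3d + e = -350
  256a + 64b + 16c + 4d + e = -1056
  625a + 125b + 25c + 5d + e = -2526
  1296a + 216b + 36c + 6d + e = -5186
Solving the system yields a = -4, b = 1, c = -6, d = -1, e = 4.
So P(u) = -4u⁴ + u³ - 6u² - u + 4.
Check: P(2) = -78. ✓

P(u) = -4u^4 + u^3 - 6u^2 - u + 4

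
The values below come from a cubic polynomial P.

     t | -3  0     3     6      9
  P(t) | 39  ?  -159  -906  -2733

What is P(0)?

-6

On equispaced nodes a degree-3 polynomial has vanishing fourth forward difference, so
  P(-3) - 4·P(0) + 6·P(3) - 4·P(6) + P(9) = 0.
Substituting the known values and solving for P(0):
  -4·P(0) = 24
  P(0) = -6.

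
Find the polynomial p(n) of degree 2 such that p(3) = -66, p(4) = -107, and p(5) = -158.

p(n) = -5n^2 - 6n - 3

Write p(n) = an^2 + bn + c. Substituting each data point gives a linear system:
  9a + 3b + c = -66
  16a + 4b + c = -107
  25a + 5b + c = -158
Solving the system yields a = -5, b = -6, c = -3.
So p(n) = -5n² - 6n - 3.
Check: p(3) = -66. ✓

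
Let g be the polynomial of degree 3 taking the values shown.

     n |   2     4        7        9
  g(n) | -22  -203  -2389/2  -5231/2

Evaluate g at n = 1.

Write g(n) = an^3 + bn^2 + cn + d. Substituting each data point gives a linear system:
  8a + 4b + 2c + d = -22
  64a + 16b + 4c + d = -203
  343a + 49b + 7c + d = -2389/2
  729a + 81b + 9c + d = -5231/2
Solving the system yields a = -4, b = 4, c = -5/2, d = -1.
So g(n) = -4n^3 + 4n^2 - (5/2)n - 1.
Then g(1) = -7/2.

-7/2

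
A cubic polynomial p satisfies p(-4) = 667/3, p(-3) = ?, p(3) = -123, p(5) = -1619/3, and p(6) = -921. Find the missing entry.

87

The 4 known points determine the degree-3 polynomial uniquely.
Write p(u) = au^3 + bu^2 + cu + d. Substituting each data point gives a linear system:
  -64a + 16b - 4c + d = 667/3
  27a + 9b + 3c + d = -123
  125a + 25b + 5c + d = -1619/3
  216a + 36b + 6c + d = -921
Solving the system yields a = -4, b = -5/3, c = 1, d = -3.
So p(u) = -4u^3 - (5/3)u^2 + u - 3.
Then p(-3) = 87.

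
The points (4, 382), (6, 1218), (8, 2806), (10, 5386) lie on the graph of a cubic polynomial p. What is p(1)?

13

Using the Lagrange interpolation formula with nodes 4, 6, 8, 10:
  L_0(s) = (s - 6)(s - 8)(s - 10) / -48
  L_1(s) = (s - 4)(s - 8)(s - 10) / 16
  L_2(s) = (s - 4)(s - 6)(s - 10) / -16
  L_3(s) = (s - 4)(s - 6)(s - 8) / 48
Then p(s) = 382·L_0(s) + 1218·L_1(s) + 2806·L_2(s) + 5386·L_3(s).
Expanding and collecting terms gives p(s) = 5s^3 + 4s^2 - 2s + 6.
Evaluating at s = 1: p(1) = 13.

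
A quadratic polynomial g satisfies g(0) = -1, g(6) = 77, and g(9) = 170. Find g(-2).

5

Using the Lagrange interpolation formula with nodes 0, 6, 9:
  L_0(t) = (t - 6)(t - 9) / 54
  L_1(t) = t(t - 9) / -18
  L_2(t) = t(t - 6) / 27
Then g(t) = -1·L_0(t) + 77·L_1(t) + 170·L_2(t).
Expanding and collecting terms gives g(t) = 2t² + t - 1.
Evaluating at t = -2: g(-2) = 5.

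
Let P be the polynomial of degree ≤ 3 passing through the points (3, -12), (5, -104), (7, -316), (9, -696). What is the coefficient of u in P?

3

Write P(u) = au^3 + bu^2 + cu + d. Substituting each data point gives a linear system:
  27a + 9b + 3c + d = -12
  125a + 25b + 5c + d = -104
  343a + 49b + 7c + d = -316
  729a + 81b + 9c + d = -696
Solving the system yields a = -1, b = 0, c = 3, d = 6.
So P(u) = -u^3 + 3u + 6.
The coefficient of u is 3.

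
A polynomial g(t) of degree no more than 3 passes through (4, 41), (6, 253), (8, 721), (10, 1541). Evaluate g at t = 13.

Using the Lagrange interpolation formula with nodes 4, 6, 8, 10:
  L_0(t) = (t - 6)(t - 8)(t - 10) / -48
  L_1(t) = (t - 4)(t - 8)(t - 10) / 16
  L_2(t) = (t - 4)(t - 6)(t - 10) / -16
  L_3(t) = (t - 4)(t - 6)(t - 8) / 48
Then g(t) = 41·L_0(t) + 253·L_1(t) + 721·L_2(t) + 1541·L_3(t).
Expanding and collecting terms gives g(t) = 2t^3 - 4t^2 - 6t + 1.
Evaluating at t = 13: g(13) = 3641.

3641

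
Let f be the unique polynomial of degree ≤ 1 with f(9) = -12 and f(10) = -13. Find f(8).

-11

Using the Lagrange interpolation formula with nodes 9, 10:
  L_0(s) = (s - 10) / -1
  L_1(s) = (s - 9) / 1
Then f(s) = -12·L_0(s) - 13·L_1(s).
Expanding and collecting terms gives f(s) = -s - 3.
Evaluating at s = 8: f(8) = -11.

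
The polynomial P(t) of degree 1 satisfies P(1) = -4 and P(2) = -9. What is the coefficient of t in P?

Write P(t) = at + b. Substituting each data point gives a linear system:
  a + b = -4
  2a + b = -9
Solving the system yields a = -5, b = 1.
So P(t) = -5t + 1.
The leading coefficient is -5.

-5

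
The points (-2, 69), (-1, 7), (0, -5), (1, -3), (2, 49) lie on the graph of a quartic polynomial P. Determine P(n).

Write P(n) = an^4 + bn^3 + cn^2 + dn + e. Substituting each data point gives a linear system:
  16a - 8b + 4c - 2d + e = 69
  a - b + c - d + e = 7
  e = -5
  a + b + c + d + e = -3
  16a + 8b + 4c + 2d + e = 49
Solving the system yields a = 3, b = 0, c = 4, d = -5, e = -5.
So P(n) = 3n⁴ + 4n² - 5n - 5.
Check: P(2) = 49. ✓

P(n) = 3n^4 + 4n^2 - 5n - 5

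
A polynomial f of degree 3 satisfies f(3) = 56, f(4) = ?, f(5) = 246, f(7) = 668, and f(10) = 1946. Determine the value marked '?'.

128

The 4 known points determine the degree-3 polynomial uniquely.
Write f(x) = ax^3 + bx^2 + cx + d. Substituting each data point gives a linear system:
  27a + 9b + 3c + d = 56
  125a + 25b + 5c + d = 246
  343a + 49b + 7c + d = 668
  1000a + 100b + 10c + d = 1946
Solving the system yields a = 2, b = -1, c = 5, d = -4.
So f(x) = 2x^3 - x^2 + 5x - 4.
Then f(4) = 128.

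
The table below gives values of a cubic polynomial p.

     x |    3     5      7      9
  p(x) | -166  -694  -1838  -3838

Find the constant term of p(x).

Write p(x) = ax^3 + bx^2 + cx + d. Substituting each data point gives a linear system:
  27a + 9b + 3c + d = -166
  125a + 25b + 5c + d = -694
  343a + 49b + 7c + d = -1838
  729a + 81b + 9c + d = -3838
Solving the system yields a = -5, b = -2, c = -3, d = -4.
So p(x) = -5x^3 - 2x^2 - 3x - 4.
The constant term is -4.

-4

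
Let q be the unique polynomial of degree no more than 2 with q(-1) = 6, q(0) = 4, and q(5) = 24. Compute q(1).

4

Write q(n) = an^2 + bn + c. Substituting each data point gives a linear system:
  a - b + c = 6
  c = 4
  25a + 5b + c = 24
Solving the system yields a = 1, b = -1, c = 4.
So q(n) = n² - n + 4.
Then q(1) = 4.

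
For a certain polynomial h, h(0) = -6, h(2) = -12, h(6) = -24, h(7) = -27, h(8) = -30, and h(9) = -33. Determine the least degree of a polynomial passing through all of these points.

Divided differences on the nodes 0, 2, 6, 7, 8, 9:
  order 0: -6  -12  -24  -27  -30  -33
  order 1: -3  -3  -3  -3  -3
  order 2: 0  0  0  0
  order 3: 0  0  0
  order 4: 0  0
  order 5: 0
The order-1 divided differences are all -3 (nonzero) and every higher order vanishes, so the data lies on a polynomial of degree exactly 1.

1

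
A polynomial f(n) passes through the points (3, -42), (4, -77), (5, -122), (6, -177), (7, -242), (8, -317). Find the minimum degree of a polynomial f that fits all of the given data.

Forward differences of the values at n = 3, 4, 5, 6, 7, 8:
  f  : -42  -77  -122  -177  -242  -317
  Δ  : -35  -45  -55  -65  -75
  Δ^2: -10  -10  -10  -10
  Δ^3: 0  0  0
  Δ^4: 0  0
  Δ^5: 0
The second differences are constant (-10) and nonzero, while all higher differences vanish, so the minimal degree is 2.

2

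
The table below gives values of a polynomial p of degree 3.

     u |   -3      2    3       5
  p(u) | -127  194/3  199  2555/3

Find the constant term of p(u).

Write p(u) = au^3 + bu^2 + cu + d. Substituting each data point gives a linear system:
  -27a + 9b - 3c + d = -127
  8a + 4b + 2c + d = 194/3
  27a + 9b + 3c + d = 199
  125a + 25b + 5c + d = 2555/3
Solving the system yields a = 6, b = 4, c = 1/3, d = 0.
So p(u) = 6u³ + 4u² + (1/3)u.
The constant term is 0.

0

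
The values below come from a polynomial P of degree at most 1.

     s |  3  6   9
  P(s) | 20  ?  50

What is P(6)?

35

On equispaced nodes a degree-1 polynomial has vanishing second forward difference, so
  P(3) - 2·P(6) + P(9) = 0.
Substituting the known values and solving for P(6):
  -2·P(6) = -70
  P(6) = 35.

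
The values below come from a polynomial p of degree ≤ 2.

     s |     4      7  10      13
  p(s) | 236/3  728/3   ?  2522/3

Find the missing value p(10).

On equispaced nodes a degree-2 polynomial has vanishing third forward difference, so
  - p(4) + 3·p(7) - 3·p(10) + p(13) = 0.
Substituting the known values and solving for p(10):
  -3·p(10) = -1490
  p(10) = 1490/3.

1490/3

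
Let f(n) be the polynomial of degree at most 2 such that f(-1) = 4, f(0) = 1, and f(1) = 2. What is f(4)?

29

Write f(n) = an^2 + bn + c. Substituting each data point gives a linear system:
  a - b + c = 4
  c = 1
  a + b + c = 2
Solving the system yields a = 2, b = -1, c = 1.
So f(n) = 2n^2 - n + 1.
Then f(4) = 29.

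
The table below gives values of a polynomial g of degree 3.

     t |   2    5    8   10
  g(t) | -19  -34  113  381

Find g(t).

g(t) = t^3 - 6t^2 - 2t + 1

Write g(t) = at^3 + bt^2 + ct + d. Substituting each data point gives a linear system:
  8a + 4b + 2c + d = -19
  125a + 25b + 5c + d = -34
  512a + 64b + 8c + d = 113
  1000a + 100b + 10c + d = 381
Solving the system yields a = 1, b = -6, c = -2, d = 1.
So g(t) = t³ - 6t² - 2t + 1.
Check: g(2) = -19. ✓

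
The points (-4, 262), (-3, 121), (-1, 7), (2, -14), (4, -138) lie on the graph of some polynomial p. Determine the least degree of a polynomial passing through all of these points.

Divided differences on the nodes -4, -3, -1, 2, 4:
  order 0: 262  121  7  -14  -138
  order 1: -141  -57  -7  -62
  order 2: 28  10  -11
  order 3: -3  -3
  order 4: 0
The order-3 divided differences are all -3 (nonzero) and every higher order vanishes, so the data lies on a polynomial of degree exactly 3.

3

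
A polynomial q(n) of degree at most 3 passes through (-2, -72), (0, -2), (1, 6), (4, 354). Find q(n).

q(n) = 6n^3 - 3n^2 + 5n - 2

Write q(n) = an^3 + bn^2 + cn + d. Substituting each data point gives a linear system:
  -8a + 4b - 2c + d = -72
  d = -2
  a + b + c + d = 6
  64a + 16b + 4c + d = 354
Solving the system yields a = 6, b = -3, c = 5, d = -2.
So q(n) = 6n^3 - 3n^2 + 5n - 2.
Check: q(1) = 6. ✓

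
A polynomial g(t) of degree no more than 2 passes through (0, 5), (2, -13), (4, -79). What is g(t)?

Write g(t) = at^2 + bt + c. Substituting each data point gives a linear system:
  c = 5
  4a + 2b + c = -13
  16a + 4b + c = -79
Solving the system yields a = -6, b = 3, c = 5.
So g(t) = -6t^2 + 3t + 5.
Check: g(4) = -79. ✓

g(t) = -6t^2 + 3t + 5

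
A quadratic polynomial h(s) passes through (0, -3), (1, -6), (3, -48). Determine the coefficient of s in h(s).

Write h(s) = as^2 + bs + c. Substituting each data point gives a linear system:
  c = -3
  a + b + c = -6
  9a + 3b + c = -48
Solving the system yields a = -6, b = 3, c = -3.
So h(s) = -6s^2 + 3s - 3.
The coefficient of s is 3.

3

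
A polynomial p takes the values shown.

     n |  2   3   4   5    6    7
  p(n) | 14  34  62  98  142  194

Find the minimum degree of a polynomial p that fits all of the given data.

Forward differences of the values at n = 2, 3, 4, 5, 6, 7:
  p  : 14  34  62  98  142  194
  Δ  : 20  28  36  44  52
  Δ^2: 8  8  8  8
  Δ^3: 0  0  0
  Δ^4: 0  0
  Δ^5: 0
The second differences are constant (8) and nonzero, while all higher differences vanish, so the minimal degree is 2.

2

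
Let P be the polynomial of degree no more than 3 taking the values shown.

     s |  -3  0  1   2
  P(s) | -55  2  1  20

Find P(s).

Write P(s) = as^3 + bs^2 + cs + d. Substituting each data point gives a linear system:
  -27a + 9b - 3c + d = -55
  d = 2
  a + b + c + d = 1
  8a + 4b + 2c + d = 20
Solving the system yields a = 3, b = 1, c = -5, d = 2.
So P(s) = 3s³ + s² - 5s + 2.
Check: P(0) = 2. ✓

P(s) = 3s^3 + s^2 - 5s + 2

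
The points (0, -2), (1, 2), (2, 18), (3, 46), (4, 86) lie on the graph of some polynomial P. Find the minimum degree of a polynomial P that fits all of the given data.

Forward differences of the values at u = 0, 1, 2, 3, 4:
  P  : -2  2  18  46  86
  Δ  : 4  16  28  40
  Δ^2: 12  12  12
  Δ^3: 0  0
  Δ^4: 0
The second differences are constant (12) and nonzero, while all higher differences vanish, so the minimal degree is 2.

2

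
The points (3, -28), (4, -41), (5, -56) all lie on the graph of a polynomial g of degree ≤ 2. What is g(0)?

Forward differences of the values at n = 3, 4, 5:
  g  : -28  -41  -56
  Δ  : -13  -15
  Δ^2: -2
The second differences are constant, confirming degree 2.
Interpolating (Newton forward form) and evaluating at n = 0 gives g(0) = -1.

-1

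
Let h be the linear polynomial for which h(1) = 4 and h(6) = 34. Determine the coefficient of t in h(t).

6

Write h(t) = at + b. Substituting each data point gives a linear system:
  a + b = 4
  6a + b = 34
Solving the system yields a = 6, b = -2.
So h(t) = 6t - 2.
The leading coefficient is 6.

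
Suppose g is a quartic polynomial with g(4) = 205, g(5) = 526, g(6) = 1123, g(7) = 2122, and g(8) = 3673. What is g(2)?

Using the Lagrange interpolation formula with nodes 4, 5, 6, 7, 8:
  L_0(t) = (t - 5)(t - 6)(t - 7)(t - 8) / 24
  L_1(t) = (t - 4)(t - 6)(t - 7)(t - 8) / -6
  L_2(t) = (t - 4)(t - 5)(t - 7)(t - 8) / 4
  L_3(t) = (t - 4)(t - 5)(t - 6)(t - 8) / -6
  L_4(t) = (t - 4)(t - 5)(t - 6)(t - 7) / 24
Then g(t) = 205·L_0(t) + 526·L_1(t) + 1123·L_2(t) + 2122·L_3(t) + 3673·L_4(t).
Expanding and collecting terms gives g(t) = t⁴ - t³ + 2t² - 5t + 1.
Evaluating at t = 2: g(2) = 7.

7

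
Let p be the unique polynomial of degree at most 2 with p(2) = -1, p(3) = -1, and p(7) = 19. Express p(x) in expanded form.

Write p(x) = ax^2 + bx + c. Substituting each data point gives a linear system:
  4a + 2b + c = -1
  9a + 3b + c = -1
  49a + 7b + c = 19
Solving the system yields a = 1, b = -5, c = 5.
So p(x) = x^2 - 5x + 5.
Check: p(7) = 19. ✓

p(x) = x^2 - 5x + 5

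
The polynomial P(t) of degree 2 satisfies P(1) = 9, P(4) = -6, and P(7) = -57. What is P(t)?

P(t) = -2t^2 + 5t + 6

Write P(t) = at^2 + bt + c. Substituting each data point gives a linear system:
  a + b + c = 9
  16a + 4b + c = -6
  49a + 7b + c = -57
Solving the system yields a = -2, b = 5, c = 6.
So P(t) = -2t^2 + 5t + 6.
Check: P(1) = 9. ✓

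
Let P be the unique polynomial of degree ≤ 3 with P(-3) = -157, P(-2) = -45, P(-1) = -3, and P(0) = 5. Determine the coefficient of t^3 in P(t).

6

Write P(t) = at^3 + bt^2 + ct + d. Substituting each data point gives a linear system:
  -27a + 9b - 3c + d = -157
  -8a + 4b - 2c + d = -45
  -a + b - c + d = -3
  d = 5
Solving the system yields a = 6, b = 1, c = 3, d = 5.
So P(t) = 6t³ + t² + 3t + 5.
The leading coefficient is 6.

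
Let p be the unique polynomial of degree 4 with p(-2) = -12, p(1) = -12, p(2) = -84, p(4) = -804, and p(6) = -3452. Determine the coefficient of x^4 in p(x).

-2

Write p(x) = ax^4 + bx^3 + cx^2 + dx + e. Substituting each data point gives a linear system:
  16a - 8b + 4c - 2d + e = -12
  a + b + c + d + e = -12
  16a + 8b + 4c + 2d + e = -84
  256a + 64b + 16c + 4d + e = -804
  1296a + 216b + 36c + 6d + e = -3452
Solving the system yields a = -2, b = -3, c = -5, d = -6, e = 4.
So p(x) = -2x^4 - 3x^3 - 5x^2 - 6x + 4.
The leading coefficient is -2.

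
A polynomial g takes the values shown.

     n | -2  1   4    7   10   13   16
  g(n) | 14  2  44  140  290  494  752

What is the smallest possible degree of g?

Forward differences of the values at n = -2, 1, 4, 7, 10, 13, 16:
  g  : 14  2  44  140  290  494  752
  Δ  : -12  42  96  150  204  258
  Δ^2: 54  54  54  54  54
  Δ^3: 0  0  0  0
  Δ^4: 0  0  0
  Δ^5: 0  0
  Δ^6: 0
The second differences are constant (54) and nonzero, while all higher differences vanish, so the minimal degree is 2.

2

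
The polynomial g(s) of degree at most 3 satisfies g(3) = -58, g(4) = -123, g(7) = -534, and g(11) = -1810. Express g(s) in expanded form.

g(s) = -s^3 - 4s^2 + 5

Using the Lagrange interpolation formula with nodes 3, 4, 7, 11:
  L_0(s) = (s - 4)(s - 7)(s - 11) / -32
  L_1(s) = (s - 3)(s - 7)(s - 11) / 21
  L_2(s) = (s - 3)(s - 4)(s - 11) / -48
  L_3(s) = (s - 3)(s - 4)(s - 7) / 224
Then g(s) = -58·L_0(s) - 123·L_1(s) - 534·L_2(s) - 1810·L_3(s).
Expanding and collecting terms gives g(s) = -s^3 - 4s^2 + 5.
Check: g(3) = -58. ✓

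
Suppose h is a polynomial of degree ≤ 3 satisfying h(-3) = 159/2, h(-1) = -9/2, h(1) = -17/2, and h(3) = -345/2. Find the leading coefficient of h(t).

Write h(t) = at^3 + bt^2 + ct + d. Substituting each data point gives a linear system:
  -27a + 9b - 3c + d = 159/2
  -a + b - c + d = -9/2
  a + b + c + d = -17/2
  27a + 9b + 3c + d = -345/2
Solving the system yields a = -5, b = -5, c = 3, d = -3/2.
So h(t) = -5t^3 - 5t^2 + 3t - 3/2.
The leading coefficient is -5.

-5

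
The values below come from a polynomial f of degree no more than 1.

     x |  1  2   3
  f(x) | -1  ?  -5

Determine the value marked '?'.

-3

On equispaced nodes a degree-1 polynomial has vanishing second forward difference, so
  f(1) - 2·f(2) + f(3) = 0.
Substituting the known values and solving for f(2):
  -2·f(2) = 6
  f(2) = -3.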